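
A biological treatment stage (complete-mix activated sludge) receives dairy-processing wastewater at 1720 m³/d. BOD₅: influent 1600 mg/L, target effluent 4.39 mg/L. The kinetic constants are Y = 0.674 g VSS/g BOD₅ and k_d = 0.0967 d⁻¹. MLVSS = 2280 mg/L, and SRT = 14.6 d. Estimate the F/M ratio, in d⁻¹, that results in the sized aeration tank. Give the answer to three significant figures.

From the SRT design equation V = Y Q (S₀−S) θ_c / [X (1 + k_d θ_c)] = 0.674 × 1720 × (1600 − 4.39) × 14.6 / [2280 × (1 + 0.0967 × 14.6)] = 2.7×10^7 / 5499 = 4911 m³.
F/M = applied load / biomass = Q·S₀/(V·X) = 1720 × 1600 / (4911 × 2280) = 0.2458 d⁻¹.

F/M ≈ 0.246 d⁻¹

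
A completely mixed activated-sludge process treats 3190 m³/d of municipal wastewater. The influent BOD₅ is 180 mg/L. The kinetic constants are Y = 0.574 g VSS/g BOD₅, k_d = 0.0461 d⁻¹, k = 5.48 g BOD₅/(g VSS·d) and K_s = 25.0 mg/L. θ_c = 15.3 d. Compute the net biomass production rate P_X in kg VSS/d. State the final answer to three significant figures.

P_X ≈ 192 kg VSS/d

For a completely mixed reactor with recycle the Lawrence–McCarty relation gives S = K_s·(1 + k_d·θ_c) / [θ_c·(Y·k − k_d) − 1] = 25.0 × (1 + 0.0461 × 15.3) / [15.3 × (0.574 × 5.48 − 0.0461) − 1] = 42.63 / 46.42 = 0.9184 mg/L.
Y_obs = Y / (1 + k_d θ_c) = 0.574 / (1 + 0.0461 × 15.3) = 0.574 / 1.705 = 0.3366.
ΔS = 180 − 0.918 = 179.1 mg/L, so the substrate removal rate is 3190 × 179.1/1000 = 571.3 kg BOD₅/d.
So the net sludge growth is P_X = 0.3366 × 571.3 = 192.3 kg VSS/d.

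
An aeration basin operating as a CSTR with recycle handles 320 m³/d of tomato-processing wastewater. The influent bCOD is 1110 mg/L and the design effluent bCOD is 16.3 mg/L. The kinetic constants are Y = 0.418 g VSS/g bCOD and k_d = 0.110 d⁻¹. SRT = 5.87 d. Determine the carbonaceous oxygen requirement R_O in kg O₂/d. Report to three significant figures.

The observed yield is Y_obs = Y/(1 + k_d·θ_c) = 0.418 / (1 + 0.110 × 5.87) = 0.418 / 1.646 = 0.2540 g VSS per g bCOD removed.
Q·(S₀ − S) = 320 × (1110 − 16.3) × 10⁻³ = 350.0 kg/d removed.
P_X = Y_obs·Q·(S₀ − S) = 0.2540 × 350.0 = 88.89 kg VSS/d.
R_O = Q·ΔS − 1.42 P_X = 350.0 − 126.2 = 223.8 kg O₂/d.

R_O ≈ 224 kg O₂/d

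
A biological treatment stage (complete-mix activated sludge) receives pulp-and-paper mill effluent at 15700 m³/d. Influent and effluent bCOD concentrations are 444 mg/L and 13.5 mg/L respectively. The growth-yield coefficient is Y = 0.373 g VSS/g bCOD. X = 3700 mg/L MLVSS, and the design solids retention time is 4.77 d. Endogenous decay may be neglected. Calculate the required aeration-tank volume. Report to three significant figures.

V ≈ 3250 m³

V·X = Y·Q·ΔS·θ_c gives V = 0.373 × 15700 × (444 − 13.5) × 4.77 / 3700 = 3250 m³.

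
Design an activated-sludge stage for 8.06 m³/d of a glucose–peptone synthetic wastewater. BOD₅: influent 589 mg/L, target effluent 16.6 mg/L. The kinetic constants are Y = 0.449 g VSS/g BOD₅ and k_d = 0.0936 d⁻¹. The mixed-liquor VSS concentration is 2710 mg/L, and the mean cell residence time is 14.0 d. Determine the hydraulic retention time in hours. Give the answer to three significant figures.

τ ≈ 13.8 h

From the SRT design equation V = Y Q (S₀−S) θ_c / [X (1 + k_d θ_c)] = 0.449 × 8.06 × (589 − 16.6) × 14.0 / [2710 × (1 + 0.0936 × 14.0)] = 2.9×10^4 / 6261 = 4.632 m³.
HRT = V/Q = 4.632 m³ / 8.06 m³·d⁻¹ = 0.5747 d × 24 = 13.79 h.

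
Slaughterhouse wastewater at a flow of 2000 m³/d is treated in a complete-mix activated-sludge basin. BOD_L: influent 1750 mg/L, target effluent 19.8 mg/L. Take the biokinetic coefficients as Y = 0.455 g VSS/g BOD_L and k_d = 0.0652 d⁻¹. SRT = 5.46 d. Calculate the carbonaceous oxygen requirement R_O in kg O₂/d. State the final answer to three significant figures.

The observed yield is Y_obs = Y/(1 + k_d·θ_c) = 0.455 / (1 + 0.0652 × 5.46) = 0.455 / 1.356 = 0.3355 g VSS per g BOD_L removed.
Mass of BOD_L removed per day: Q(S₀ − S) = 2000 × 1730 g/m³ = 3460 kg/d.
P_X = Y_obs·Q·(S₀ − S) = 0.3355 × 3460 = 1161 kg VSS/d.
R_O = Q·ΔS − 1.42 P_X = 3460 − 1649 = 1812 kg O₂/d.

R_O ≈ 1810 kg O₂/d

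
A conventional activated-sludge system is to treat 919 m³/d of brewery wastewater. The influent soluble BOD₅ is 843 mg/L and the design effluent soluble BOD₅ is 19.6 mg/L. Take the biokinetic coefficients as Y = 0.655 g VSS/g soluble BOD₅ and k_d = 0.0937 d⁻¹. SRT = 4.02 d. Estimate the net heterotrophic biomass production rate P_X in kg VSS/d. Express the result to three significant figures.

The observed yield is Y_obs = Y/(1 + k_d·θ_c) = 0.655 / (1 + 0.0937 × 4.02) = 0.655 / 1.377 = 0.4758 g VSS per g soluble BOD₅ removed.
Mass of soluble BOD₅ removed per day: Q(S₀ − S) = 919 × 823.4 g/m³ = 756.7 kg/d.
Biomass produced: P_X = Y_obs·Q·ΔS = 0.4758 × 756.7 ≈ 360.0 kg VSS/d.

P_X ≈ 360 kg VSS/d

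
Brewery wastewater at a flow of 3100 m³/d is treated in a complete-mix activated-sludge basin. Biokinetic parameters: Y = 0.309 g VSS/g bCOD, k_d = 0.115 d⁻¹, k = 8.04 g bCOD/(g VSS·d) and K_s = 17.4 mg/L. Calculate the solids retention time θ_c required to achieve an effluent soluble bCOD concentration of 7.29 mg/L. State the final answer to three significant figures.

θ_c ≈ 1.62 d

At the target effluent, Y k S/(K_s+S) = 0.309×8.04×7.29/24.69 = 0.7335 d⁻¹.
θ_c = 1/(μ − k_d) = 1/(0.7335 − 0.115) = 1/0.6185 = 1.617 d.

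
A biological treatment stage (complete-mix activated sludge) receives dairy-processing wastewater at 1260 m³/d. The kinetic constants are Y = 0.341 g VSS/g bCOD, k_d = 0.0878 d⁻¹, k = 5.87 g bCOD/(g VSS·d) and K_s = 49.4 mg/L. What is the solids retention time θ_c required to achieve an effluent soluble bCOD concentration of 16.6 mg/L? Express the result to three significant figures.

Specific growth rate at S = 16.6 mg/L: μ = YkS/(K_s+S) = 0.341·5.87·16.6/(49.4+16.6) = 0.5035 d⁻¹.
θ_c = 1/(μ − k_d) = 1/(0.5035 − 0.0878) = 1/0.4157 = 2.406 d.

θ_c ≈ 2.41 d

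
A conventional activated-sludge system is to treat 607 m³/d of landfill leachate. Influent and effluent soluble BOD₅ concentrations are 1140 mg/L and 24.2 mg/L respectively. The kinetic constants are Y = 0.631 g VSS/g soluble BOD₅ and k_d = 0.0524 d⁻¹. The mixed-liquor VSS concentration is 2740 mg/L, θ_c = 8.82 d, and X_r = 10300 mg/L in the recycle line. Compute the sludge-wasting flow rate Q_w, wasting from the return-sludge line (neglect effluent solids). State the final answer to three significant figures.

Q_w ≈ 28.4 m³/d

Rearranging the biomass balance for a CMAS with decay, V = Y·Q·ΔS·θ_c / [X·(1+k_d θ_c)] = 0.631 × 607 × (1140 − 24.2) × 8.82 / [2740 × (1 + 0.0524 × 8.82)] = 3.77×10^6 / 4006 = 940.9 m³.
Wasting from the return line (neglecting effluent solids): Q_w = V·X / (θ_c·X_r) = 940.9 × 2740 / (8.82 × 10300) = 28.38 m³/d.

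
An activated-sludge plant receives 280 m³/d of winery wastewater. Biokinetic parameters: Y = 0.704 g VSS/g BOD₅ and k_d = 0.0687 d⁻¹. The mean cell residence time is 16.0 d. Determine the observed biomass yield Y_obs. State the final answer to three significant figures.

Y_obs = Y / (1 + k_d θ_c) = 0.704 / (1 + 0.0687 × 16.0) = 0.704 / 2.099 = 0.3354.

Y_obs ≈ 0.335 g VSS/g BOD₅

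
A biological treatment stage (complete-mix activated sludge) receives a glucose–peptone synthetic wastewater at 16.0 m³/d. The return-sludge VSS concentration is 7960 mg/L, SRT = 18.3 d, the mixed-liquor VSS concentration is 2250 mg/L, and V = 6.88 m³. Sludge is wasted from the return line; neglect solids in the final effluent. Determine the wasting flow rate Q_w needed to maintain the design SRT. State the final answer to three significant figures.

Q_w = (V·X)/(θ_c X_r) = 6.880 × 2250 / (18.3 × 7960) = 0.1063 m³/d.

Q_w ≈ 0.106 m³/d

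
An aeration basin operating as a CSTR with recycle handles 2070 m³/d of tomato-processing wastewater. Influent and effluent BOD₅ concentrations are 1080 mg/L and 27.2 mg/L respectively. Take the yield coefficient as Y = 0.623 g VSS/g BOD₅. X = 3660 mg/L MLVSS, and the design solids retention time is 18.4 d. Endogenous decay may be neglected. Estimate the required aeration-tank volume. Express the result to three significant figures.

V·X = Y·Q·ΔS·θ_c gives V = 0.623 × 2070 × (1080 − 27.2) × 18.4 / 3660 = 6826 m³.

V ≈ 6830 m³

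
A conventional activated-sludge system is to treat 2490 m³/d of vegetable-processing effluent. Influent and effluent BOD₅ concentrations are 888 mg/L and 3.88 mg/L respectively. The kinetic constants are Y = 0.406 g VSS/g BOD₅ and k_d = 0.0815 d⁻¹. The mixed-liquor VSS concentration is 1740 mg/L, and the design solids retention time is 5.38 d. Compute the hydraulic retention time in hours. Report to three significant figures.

Steady-state biomass mass balance: V·X·(1 + k_d·θ_c) = Y·Q·(S₀ − S)·θ_c, so V = 0.406 × 2490 × (888 − 3.88) × 5.38 / [1740 × (1 + 0.0815 × 5.38)] = 4.81×10^6 / 2503 = 1921 m³.
Hydraulic retention time τ = V/Q = 1921 / 2490 = 0.7716 d = 18.52 h.

τ ≈ 18.5 h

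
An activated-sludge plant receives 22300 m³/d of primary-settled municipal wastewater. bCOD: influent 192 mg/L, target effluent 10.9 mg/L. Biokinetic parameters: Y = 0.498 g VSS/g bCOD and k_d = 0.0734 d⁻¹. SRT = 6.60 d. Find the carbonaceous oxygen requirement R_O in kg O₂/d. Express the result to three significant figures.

Observed yield with endogenous decay: Y_obs = Y / (1 + k_d·θ_c) = 0.498 / (1 + 0.0734 × 6.60) = 0.498 / 1.484 = 0.3355 g VSS/g bCOD.
Q·(S₀ − S) = 22300 × (192 − 10.9) × 10⁻³ = 4039 kg/d removed.
P_X = Y_obs·Q·(S₀ − S) = 0.3355 × 4039 = 1355 kg VSS/d.
Carbonaceous O₂ demand = substrate oxidised − cell-mass equivalent = 4039 − 1.42 × 1355 = 2115 kg O₂/d.

R_O ≈ 2110 kg O₂/d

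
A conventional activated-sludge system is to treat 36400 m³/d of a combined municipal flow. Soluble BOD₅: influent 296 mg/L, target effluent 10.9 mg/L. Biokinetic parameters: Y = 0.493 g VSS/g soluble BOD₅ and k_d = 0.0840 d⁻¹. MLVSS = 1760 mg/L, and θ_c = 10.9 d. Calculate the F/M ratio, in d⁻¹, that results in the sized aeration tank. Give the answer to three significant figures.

F/M ≈ 0.370 d⁻¹

Rearranging the biomass balance for a CMAS with decay, V = Y·Q·ΔS·θ_c / [X·(1+k_d θ_c)] = 0.493 × 36400 × (296 − 10.9) × 10.9 / [1760 × (1 + 0.0840 × 10.9)] = 5.58×10^7 / 3371 = 16541 m³.
Food-to-microorganism ratio F/M = Q S₀ / (V X) = 36400 × 296 / (16541 × 1760) = 0.3701 d⁻¹.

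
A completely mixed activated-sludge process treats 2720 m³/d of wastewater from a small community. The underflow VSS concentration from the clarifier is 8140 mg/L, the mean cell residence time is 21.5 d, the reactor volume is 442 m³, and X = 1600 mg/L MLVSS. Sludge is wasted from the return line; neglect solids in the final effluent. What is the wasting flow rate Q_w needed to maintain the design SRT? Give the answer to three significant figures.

Wasting from the return line (neglecting effluent solids): Q_w = V·X / (θ_c·X_r) = 442.0 × 1600 / (21.5 × 8140) = 4.041 m³/d.

Q_w ≈ 4.04 m³/d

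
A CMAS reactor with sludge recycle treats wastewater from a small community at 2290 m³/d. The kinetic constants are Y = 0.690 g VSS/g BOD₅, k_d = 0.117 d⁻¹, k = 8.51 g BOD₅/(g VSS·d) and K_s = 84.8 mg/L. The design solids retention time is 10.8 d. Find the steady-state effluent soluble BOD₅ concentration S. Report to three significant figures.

For a completely mixed reactor with recycle the Lawrence–McCarty relation gives S = K_s·(1 + k_d·θ_c) / [θ_c·(Y·k − k_d) − 1] = 84.8 × (1 + 0.117 × 10.8) / [10.8 × (0.690 × 8.51 − 0.117) − 1] = 192.0 / 61.15 = 3.139 mg/L.

S ≈ 3.14 mg/L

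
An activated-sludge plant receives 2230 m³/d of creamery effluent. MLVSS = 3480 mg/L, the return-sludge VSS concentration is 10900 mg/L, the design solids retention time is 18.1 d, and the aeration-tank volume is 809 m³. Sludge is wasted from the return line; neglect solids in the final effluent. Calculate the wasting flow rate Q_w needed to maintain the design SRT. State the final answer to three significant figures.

Q_w = (V·X)/(θ_c X_r) = 809.0 × 3480 / (18.1 × 10900) = 14.27 m³/d.

Q_w ≈ 14.3 m³/d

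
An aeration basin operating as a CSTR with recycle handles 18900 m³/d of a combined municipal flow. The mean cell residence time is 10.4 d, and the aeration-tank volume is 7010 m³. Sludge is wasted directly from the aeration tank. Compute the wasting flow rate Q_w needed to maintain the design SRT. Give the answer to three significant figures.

Wasting from the aeration tank: Q_w = V / θ_c = 7010 / 10.4 = 674.0 m³/d.

Q_w ≈ 674 m³/d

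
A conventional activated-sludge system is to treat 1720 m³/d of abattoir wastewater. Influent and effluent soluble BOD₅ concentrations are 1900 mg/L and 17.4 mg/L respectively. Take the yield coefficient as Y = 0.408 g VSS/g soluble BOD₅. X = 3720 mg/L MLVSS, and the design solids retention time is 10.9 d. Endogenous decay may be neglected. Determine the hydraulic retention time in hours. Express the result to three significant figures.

τ ≈ 54.0 h

Biomass mass balance (decay neglected): V·X = Y·Q·(S₀ − S)·θ_c, so V = 0.408 × 1720 × (1900 − 17.4) × 10.9 / 3720 = 3871 m³.
Hydraulic retention time τ = V/Q = 3871 / 1720 = 2.251 d = 54.01 h.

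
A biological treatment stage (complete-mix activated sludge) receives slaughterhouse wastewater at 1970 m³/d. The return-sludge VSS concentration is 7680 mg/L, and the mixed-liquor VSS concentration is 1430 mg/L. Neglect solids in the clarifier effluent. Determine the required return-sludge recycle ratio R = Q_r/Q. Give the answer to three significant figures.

Solids balance on the clarifier gives (1+R)X = R·X_r, so R = X/(X_r − X) = 1430 / (7680 − 1430) = 0.2288.

R ≈ 0.229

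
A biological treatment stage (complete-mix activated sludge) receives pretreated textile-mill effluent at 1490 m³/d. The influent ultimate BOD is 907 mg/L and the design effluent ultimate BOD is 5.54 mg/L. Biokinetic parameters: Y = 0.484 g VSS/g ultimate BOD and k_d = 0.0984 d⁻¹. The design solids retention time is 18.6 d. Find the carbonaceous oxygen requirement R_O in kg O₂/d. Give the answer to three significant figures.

Correct the yield for decay: Y_obs = Y/(1 + k_d θ_c) = 0.484 / (1 + 0.0984 × 18.6) = 0.484 / 2.830 = 0.1710.
Substrate removed = Q·(S₀ − S) = 1490 m³/d × (907 − 5.54) g/m³ = 1.34×10^6 g/d = 1343 kg/d.
P_X = Y_obs·Q·(S₀ − S) = 0.1710 × 1343 = 229.7 kg VSS/d.
Carbonaceous O₂ demand = substrate oxidised − cell-mass equivalent = 1343 − 1.42 × 229.7 = 1017 kg O₂/d.

R_O ≈ 1020 kg O₂/d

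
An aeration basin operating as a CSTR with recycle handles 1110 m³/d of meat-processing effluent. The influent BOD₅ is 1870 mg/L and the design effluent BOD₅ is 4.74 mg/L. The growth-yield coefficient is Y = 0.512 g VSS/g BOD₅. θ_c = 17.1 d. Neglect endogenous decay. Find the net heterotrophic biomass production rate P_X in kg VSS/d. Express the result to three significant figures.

P_X ≈ 1060 kg VSS/d

With endogenous decay neglected, the observed yield equals the true yield: Y_obs = Y = 0.512 g VSS/g BOD₅.
Mass of BOD₅ removed per day: Q(S₀ − S) = 1110 × 1865 g/m³ = 2070 kg/d.
Biomass produced: P_X = Y_obs·Q·ΔS = 0.5120 × 2070 ≈ 1060 kg VSS/d.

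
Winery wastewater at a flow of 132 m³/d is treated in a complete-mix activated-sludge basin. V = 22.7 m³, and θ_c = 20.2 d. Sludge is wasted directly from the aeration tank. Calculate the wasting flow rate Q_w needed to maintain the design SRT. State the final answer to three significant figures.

Q_w ≈ 1.12 m³/d

For wasting at MLVSS concentration, Q_w = V/θ_c = 22.70/20.2 = 1.124 m³/d.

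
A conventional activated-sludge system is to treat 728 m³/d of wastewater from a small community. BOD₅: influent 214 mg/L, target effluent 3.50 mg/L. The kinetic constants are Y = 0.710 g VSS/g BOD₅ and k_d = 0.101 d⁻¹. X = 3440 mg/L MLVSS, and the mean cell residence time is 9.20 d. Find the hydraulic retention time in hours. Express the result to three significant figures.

From the SRT design equation V = Y Q (S₀−S) θ_c / [X (1 + k_d θ_c)] = 0.710 × 728 × (214 − 3.50) × 9.20 / [3440 × (1 + 0.101 × 9.20)] = 1×10^6 / 6636 = 150.8 m³.
HRT = V/Q = 150.8 m³ / 728 m³·d⁻¹ = 0.2072 d × 24 = 4.972 h.

τ ≈ 4.97 h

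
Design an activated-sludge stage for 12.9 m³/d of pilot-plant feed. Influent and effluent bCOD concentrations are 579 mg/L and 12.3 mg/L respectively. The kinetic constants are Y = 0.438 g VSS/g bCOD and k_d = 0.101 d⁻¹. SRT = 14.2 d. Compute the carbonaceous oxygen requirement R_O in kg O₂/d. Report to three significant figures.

Observed yield with endogenous decay: Y_obs = Y / (1 + k_d·θ_c) = 0.438 / (1 + 0.101 × 14.2) = 0.438 / 2.434 = 0.1799 g VSS/g bCOD.
Mass of bCOD removed per day: Q(S₀ − S) = 12.9 × 566.7 g/m³ = 7.310 kg/d.
P_X = Y_obs·Q·(S₀ − S) = 0.1799 × 7.310 = 1.315 kg VSS/d.
R_O = Q·ΔS − 1.42 P_X = 7.310 − 1.868 = 5.443 kg O₂/d.

R_O ≈ 5.44 kg O₂/d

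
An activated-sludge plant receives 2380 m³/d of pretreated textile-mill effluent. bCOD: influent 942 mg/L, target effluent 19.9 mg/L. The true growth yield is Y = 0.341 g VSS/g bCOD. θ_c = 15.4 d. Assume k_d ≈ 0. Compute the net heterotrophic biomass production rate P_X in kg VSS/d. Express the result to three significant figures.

P_X ≈ 748 kg VSS/d

Since k_d ≈ 0, Y_obs = Y = 0.341 g VSS/g bCOD.
Q·(S₀ − S) = 2380 × (942 − 19.9) × 10⁻³ = 2195 kg/d removed.
So the net sludge growth is P_X = 0.3410 × 2195 = 748.4 kg VSS/d.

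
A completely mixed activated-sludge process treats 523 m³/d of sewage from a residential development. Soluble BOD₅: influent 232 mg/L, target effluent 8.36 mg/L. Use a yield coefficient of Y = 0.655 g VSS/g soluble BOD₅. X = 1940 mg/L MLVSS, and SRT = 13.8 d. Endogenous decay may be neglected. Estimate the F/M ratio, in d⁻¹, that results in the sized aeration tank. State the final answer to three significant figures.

Biomass mass balance (decay neglected): V·X = Y·Q·(S₀ − S)·θ_c, so V = 0.655 × 523 × (232 − 8.36) × 13.8 / 1940 = 545.0 m³.
F/M = applied load / biomass = Q·S₀/(V·X) = 523 × 232 / (545.0 × 1940) = 0.1148 d⁻¹.

F/M ≈ 0.115 d⁻¹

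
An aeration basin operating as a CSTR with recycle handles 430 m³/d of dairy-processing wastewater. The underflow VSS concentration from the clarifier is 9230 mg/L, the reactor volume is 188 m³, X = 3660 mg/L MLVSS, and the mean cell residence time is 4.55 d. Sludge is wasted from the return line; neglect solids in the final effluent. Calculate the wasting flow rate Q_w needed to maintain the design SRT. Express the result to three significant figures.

Wasting from the return line (neglecting effluent solids): Q_w = V·X / (θ_c·X_r) = 188.0 × 3660 / (4.55 × 9230) = 16.38 m³/d.

Q_w ≈ 16.4 m³/d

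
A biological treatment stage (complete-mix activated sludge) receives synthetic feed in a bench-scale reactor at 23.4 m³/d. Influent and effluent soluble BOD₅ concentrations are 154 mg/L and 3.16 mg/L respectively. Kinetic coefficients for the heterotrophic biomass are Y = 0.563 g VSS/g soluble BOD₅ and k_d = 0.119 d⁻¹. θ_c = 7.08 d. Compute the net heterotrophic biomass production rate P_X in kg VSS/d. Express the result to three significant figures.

Y_obs = Y / (1 + k_d θ_c) = 0.563 / (1 + 0.119 × 7.08) = 0.563 / 1.843 = 0.3056.
ΔS = 154 − 3.16 = 150.8 mg/L, so the substrate removal rate is 23.4 × 150.8/1000 = 3.530 kg soluble BOD₅/d.
Net biomass production P_X = Y_obs × Q·(S₀ − S) = 0.3056 × 3.530 = 1.079 kg VSS/d.

P_X ≈ 1.08 kg VSS/d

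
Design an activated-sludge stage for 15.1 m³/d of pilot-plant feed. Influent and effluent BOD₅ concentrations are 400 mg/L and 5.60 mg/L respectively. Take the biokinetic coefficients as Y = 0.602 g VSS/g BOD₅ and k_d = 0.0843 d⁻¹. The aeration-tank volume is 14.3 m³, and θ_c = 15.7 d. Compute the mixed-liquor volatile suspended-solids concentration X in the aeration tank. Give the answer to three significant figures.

X = Y·Q·ΔS·θ_c / [V·(1 + k_d θ_c)] = 0.602 × 15.1 × (400 − 5.60) × 15.7 / [14.3 × (1 + 0.0843 × 15.7)] = 1694 mg/L.

X ≈ 1690 mg/L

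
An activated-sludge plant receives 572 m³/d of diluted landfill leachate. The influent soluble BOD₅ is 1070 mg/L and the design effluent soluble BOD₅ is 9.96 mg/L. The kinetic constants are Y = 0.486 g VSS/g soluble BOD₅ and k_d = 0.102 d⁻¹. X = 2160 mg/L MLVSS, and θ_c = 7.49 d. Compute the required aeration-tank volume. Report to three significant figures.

Steady-state biomass mass balance: V·X·(1 + k_d·θ_c) = Y·Q·(S₀ − S)·θ_c, so V = 0.486 × 572 × (1070 − 9.96) × 7.49 / [2160 × (1 + 0.102 × 7.49)] = 2.21×10^6 / 3810 = 579.3 m³.

V ≈ 579 m³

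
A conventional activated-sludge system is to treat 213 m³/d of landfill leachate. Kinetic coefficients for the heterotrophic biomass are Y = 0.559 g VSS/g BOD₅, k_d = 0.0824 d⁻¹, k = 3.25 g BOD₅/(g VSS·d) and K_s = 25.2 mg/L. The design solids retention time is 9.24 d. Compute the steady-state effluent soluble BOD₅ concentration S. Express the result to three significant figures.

For a completely mixed reactor with recycle the Lawrence–McCarty relation gives S = K_s·(1 + k_d·θ_c) / [θ_c·(Y·k − k_d) − 1] = 25.2 × (1 + 0.0824 × 9.24) / [9.24 × (0.559 × 3.25 − 0.0824) − 1] = 44.39 / 15.03 = 2.954 mg/L.

S ≈ 2.95 mg/L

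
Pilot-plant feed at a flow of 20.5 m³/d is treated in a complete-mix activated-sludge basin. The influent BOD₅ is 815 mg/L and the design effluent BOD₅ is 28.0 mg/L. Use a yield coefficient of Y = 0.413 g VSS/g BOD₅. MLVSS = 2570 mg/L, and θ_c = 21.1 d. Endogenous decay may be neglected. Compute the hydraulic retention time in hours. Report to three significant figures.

V·X = Y·Q·ΔS·θ_c gives V = 0.413 × 20.5 × (815 − 28.0) × 21.1 / 2570 = 54.71 m³.
τ = V/Q = 54.71/20.5 = 2.669 d, or 64.05 h.

τ ≈ 64.0 h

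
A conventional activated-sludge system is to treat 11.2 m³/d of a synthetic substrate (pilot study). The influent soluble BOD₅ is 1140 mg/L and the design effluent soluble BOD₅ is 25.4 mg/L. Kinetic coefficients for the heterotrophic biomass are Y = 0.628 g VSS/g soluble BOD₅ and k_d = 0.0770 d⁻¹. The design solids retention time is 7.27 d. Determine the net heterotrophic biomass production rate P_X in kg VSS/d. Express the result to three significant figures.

P_X ≈ 5.03 kg VSS/d

Correct the yield for decay: Y_obs = Y/(1 + k_d θ_c) = 0.628 / (1 + 0.0770 × 7.27) = 0.628 / 1.560 = 0.4026.
Q·(S₀ − S) = 11.2 × (1140 − 25.4) × 10⁻³ = 12.48 kg/d removed.
P_X = Y_obs · Q(S₀ − S) = 0.4026 × 12.48 = 5.026 kg VSS/d.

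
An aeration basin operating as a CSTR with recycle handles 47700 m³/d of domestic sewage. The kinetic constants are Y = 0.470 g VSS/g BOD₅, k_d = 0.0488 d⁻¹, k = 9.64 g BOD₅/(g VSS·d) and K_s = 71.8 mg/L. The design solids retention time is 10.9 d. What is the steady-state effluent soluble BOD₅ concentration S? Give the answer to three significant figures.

For a completely mixed reactor with recycle the Lawrence–McCarty relation gives S = K_s·(1 + k_d·θ_c) / [θ_c·(Y·k − k_d) − 1] = 71.8 × (1 + 0.0488 × 10.9) / [10.9 × (0.470 × 9.64 − 0.0488) − 1] = 110.0 / 47.85 = 2.298 mg/L.

S ≈ 2.30 mg/L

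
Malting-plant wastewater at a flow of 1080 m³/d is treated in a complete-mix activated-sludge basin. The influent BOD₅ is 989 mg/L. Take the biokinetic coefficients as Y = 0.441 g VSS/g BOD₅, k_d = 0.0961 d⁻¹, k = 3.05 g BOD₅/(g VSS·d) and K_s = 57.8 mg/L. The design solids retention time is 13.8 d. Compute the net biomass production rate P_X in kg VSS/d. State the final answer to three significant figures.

Effluent substrate depends only on kinetics and SRT: S = K_s(1 + k_d θ_c) / [θ_c(Yk − k_d) − 1] = 57.8 × (1 + 0.0961 × 13.8) / [13.8 × (0.441 × 3.05 − 0.0961) − 1] = 134.5 / 16.24 = 8.281 mg/L.
Observed yield with endogenous decay: Y_obs = Y / (1 + k_d·θ_c) = 0.441 / (1 + 0.0961 × 13.8) = 0.441 / 2.326 = 0.1896 g VSS/g BOD₅.
Substrate removed = Q·(S₀ − S) = 1080 m³/d × (989 − 8.28) g/m³ = 1.06×10^6 g/d = 1059 kg/d.
So the net sludge growth is P_X = 0.1896 × 1059 = 200.8 kg VSS/d.

P_X ≈ 201 kg VSS/d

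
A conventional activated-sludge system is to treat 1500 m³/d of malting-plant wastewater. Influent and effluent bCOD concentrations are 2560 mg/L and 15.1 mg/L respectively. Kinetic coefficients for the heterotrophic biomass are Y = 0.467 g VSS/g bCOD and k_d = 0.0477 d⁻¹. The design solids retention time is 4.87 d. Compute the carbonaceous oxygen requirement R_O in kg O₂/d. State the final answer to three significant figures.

The observed yield is Y_obs = Y/(1 + k_d·θ_c) = 0.467 / (1 + 0.0477 × 4.87) = 0.467 / 1.232 = 0.3790 g VSS per g bCOD removed.
ΔS = 2560 − 15.1 = 2545 mg/L, so the substrate removal rate is 1500 × 2545/1000 = 3817 kg bCOD/d.
Net sludge production P_X = 0.3790 × 3817 = 1447 kg VSS/d.
R_O = Q·(S₀ − S) − 1.42·P_X = 3817 − 1.42 × 1447 = 1763 kg O₂/d.

R_O ≈ 1760 kg O₂/d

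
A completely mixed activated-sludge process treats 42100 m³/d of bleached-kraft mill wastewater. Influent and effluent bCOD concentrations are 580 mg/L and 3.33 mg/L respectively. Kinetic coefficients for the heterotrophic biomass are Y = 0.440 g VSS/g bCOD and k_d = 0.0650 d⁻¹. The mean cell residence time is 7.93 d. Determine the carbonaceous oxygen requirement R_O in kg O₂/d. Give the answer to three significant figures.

The observed yield is Y_obs = Y/(1 + k_d·θ_c) = 0.440 / (1 + 0.0650 × 7.93) = 0.440 / 1.515 = 0.2903 g VSS per g bCOD removed.
ΔS = 580 − 3.33 = 576.7 mg/L, so the substrate removal rate is 42100 × 576.7/1000 = 24278 kg bCOD/d.
Biomass synthesised: P_X = Y_obs × 24278 = 7049 kg VSS/d.
Carbonaceous O₂ demand = substrate oxidised − cell-mass equivalent = 24278 − 1.42 × 7049 = 14268 kg O₂/d.

R_O ≈ 14300 kg O₂/d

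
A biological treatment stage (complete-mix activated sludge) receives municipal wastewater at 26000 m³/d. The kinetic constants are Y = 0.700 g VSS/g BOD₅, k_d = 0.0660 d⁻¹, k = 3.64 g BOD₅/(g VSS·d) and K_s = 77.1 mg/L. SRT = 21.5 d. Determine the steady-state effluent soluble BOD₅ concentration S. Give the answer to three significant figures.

S ≈ 3.56 mg/L

From the Monod/SRT balance for a CMAS, S = K_s·(1+k_d θ_c)/[θ_c·(Y k − k_d) − 1] = 77.1 × (1 + 0.0660 × 21.5) / [21.5 × (0.700 × 3.64 − 0.0660) − 1] = 186.5 / 52.36 = 3.562 mg/L.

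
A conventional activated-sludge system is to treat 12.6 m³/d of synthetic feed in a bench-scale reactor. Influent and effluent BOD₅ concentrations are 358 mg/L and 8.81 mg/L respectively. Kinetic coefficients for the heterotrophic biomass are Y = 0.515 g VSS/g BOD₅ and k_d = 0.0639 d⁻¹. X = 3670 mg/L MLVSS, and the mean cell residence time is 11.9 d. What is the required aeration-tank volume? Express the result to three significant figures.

V ≈ 4.17 m³

From the SRT design equation V = Y Q (S₀−S) θ_c / [X (1 + k_d θ_c)] = 0.515 × 12.6 × (358 − 8.81) × 11.9 / [3670 × (1 + 0.0639 × 11.9)] = 2.7×10^4 / 6461 = 4.174 m³.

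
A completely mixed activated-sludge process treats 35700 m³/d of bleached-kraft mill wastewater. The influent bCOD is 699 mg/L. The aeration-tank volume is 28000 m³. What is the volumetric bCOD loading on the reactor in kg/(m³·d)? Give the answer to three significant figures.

L_v = Q S₀ / V = 35700 × 699 × 10⁻³ / 28000 = 0.8912 kg/(m³·d).

L_v ≈ 0.891 kg bCOD/(m³·d)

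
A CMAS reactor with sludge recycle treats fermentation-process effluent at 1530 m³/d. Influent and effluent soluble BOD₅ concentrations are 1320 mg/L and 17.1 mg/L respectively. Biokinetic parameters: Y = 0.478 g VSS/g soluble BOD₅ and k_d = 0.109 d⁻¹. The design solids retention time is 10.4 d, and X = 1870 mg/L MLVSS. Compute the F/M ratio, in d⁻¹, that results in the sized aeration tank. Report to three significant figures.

F/M ≈ 0.435 d⁻¹

Steady-state biomass mass balance: V·X·(1 + k_d·θ_c) = Y·Q·(S₀ − S)·θ_c, so V = 0.478 × 1530 × (1320 − 17.1) × 10.4 / [1870 × (1 + 0.109 × 10.4)] = 9.91×10^6 / 3990 = 2484 m³.
F/M = Q·S₀ / (V·X) = 1530 × 1320 / (2484 × 1870) = 0.4348 g soluble BOD₅·(g VSS·d)⁻¹.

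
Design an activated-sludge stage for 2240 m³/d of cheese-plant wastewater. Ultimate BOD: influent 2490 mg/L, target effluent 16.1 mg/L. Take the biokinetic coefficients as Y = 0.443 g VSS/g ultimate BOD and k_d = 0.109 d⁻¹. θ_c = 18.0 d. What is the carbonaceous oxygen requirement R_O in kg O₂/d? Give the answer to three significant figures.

Observed yield with endogenous decay: Y_obs = Y / (1 + k_d·θ_c) = 0.443 / (1 + 0.109 × 18.0) = 0.443 / 2.962 = 0.1496 g VSS/g ultimate BOD.
Substrate removed = Q·(S₀ − S) = 2240 m³/d × (2490 − 16.1) g/m³ = 5.54×10^6 g/d = 5542 kg/d.
Biomass synthesised: P_X = Y_obs × 5542 = 828.8 kg VSS/d.
Carbonaceous O₂ demand = substrate oxidised − cell-mass equivalent = 5542 − 1.42 × 828.8 = 4365 kg O₂/d.

R_O ≈ 4360 kg O₂/d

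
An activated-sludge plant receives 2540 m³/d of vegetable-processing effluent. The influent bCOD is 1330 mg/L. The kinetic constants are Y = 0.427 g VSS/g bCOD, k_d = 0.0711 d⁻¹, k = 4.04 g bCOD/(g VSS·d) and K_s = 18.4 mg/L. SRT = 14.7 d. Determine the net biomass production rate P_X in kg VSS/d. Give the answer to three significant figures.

Effluent substrate depends only on kinetics and SRT: S = K_s(1 + k_d θ_c) / [θ_c(Yk − k_d) − 1] = 18.4 × (1 + 0.0711 × 14.7) / [14.7 × (0.427 × 4.04 − 0.0711) − 1] = 37.63 / 23.31 = 1.614 mg/L.
The observed yield is Y_obs = Y/(1 + k_d·θ_c) = 0.427 / (1 + 0.0711 × 14.7) = 0.427 / 2.045 = 0.2088 g VSS per g bCOD removed.
Mass of bCOD removed per day: Q(S₀ − S) = 2540 × 1328 g/m³ = 3374 kg/d.
Net biomass production P_X = Y_obs × Q·(S₀ − S) = 0.2088 × 3374 = 704.5 kg VSS/d.

P_X ≈ 704 kg VSS/d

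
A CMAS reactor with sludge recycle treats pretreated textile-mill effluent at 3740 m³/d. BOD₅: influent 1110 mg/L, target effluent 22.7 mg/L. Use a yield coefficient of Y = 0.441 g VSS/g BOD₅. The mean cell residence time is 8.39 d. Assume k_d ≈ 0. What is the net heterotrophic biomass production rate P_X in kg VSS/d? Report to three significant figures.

P_X ≈ 1790 kg VSS/d

Since k_d ≈ 0, Y_obs = Y = 0.441 g VSS/g BOD₅.
Substrate removed = Q·(S₀ − S) = 3740 m³/d × (1110 − 22.7) g/m³ = 4.07×10^6 g/d = 4067 kg/d.
Net biomass production P_X = Y_obs × Q·(S₀ − S) = 0.4410 × 4067 = 1793 kg VSS/d.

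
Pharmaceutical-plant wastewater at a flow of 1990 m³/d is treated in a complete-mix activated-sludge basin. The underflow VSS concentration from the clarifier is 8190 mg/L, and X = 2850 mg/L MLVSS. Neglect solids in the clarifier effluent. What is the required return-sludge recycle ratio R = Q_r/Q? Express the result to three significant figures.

R ≈ 0.534

Mass balance around the secondary clarifier (neglecting effluent solids): R = X / (X_r − X) = 2850 / (8190 − 2850) = 0.5337.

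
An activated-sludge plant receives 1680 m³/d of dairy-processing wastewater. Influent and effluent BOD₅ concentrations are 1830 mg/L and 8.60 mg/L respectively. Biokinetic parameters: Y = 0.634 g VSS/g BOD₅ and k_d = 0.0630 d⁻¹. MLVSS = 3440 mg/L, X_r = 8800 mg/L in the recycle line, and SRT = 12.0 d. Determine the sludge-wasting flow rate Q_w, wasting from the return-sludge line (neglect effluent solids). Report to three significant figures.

Steady-state biomass mass balance: V·X·(1 + k_d·θ_c) = Y·Q·(S₀ − S)·θ_c, so V = 0.634 × 1680 × (1830 − 8.60) × 12.0 / [3440 × (1 + 0.0630 × 12.0)] = 2.33×10^7 / 6041 = 3854 m³.
θ_c = V·X/(Q_w·X_r) when wasting from the recycle, so Q_w = V·X/(θ_c·X_r) = 3854 × 3440 / (12.0 × 8800) = 125.5 m³/d.

Q_w ≈ 126 m³/d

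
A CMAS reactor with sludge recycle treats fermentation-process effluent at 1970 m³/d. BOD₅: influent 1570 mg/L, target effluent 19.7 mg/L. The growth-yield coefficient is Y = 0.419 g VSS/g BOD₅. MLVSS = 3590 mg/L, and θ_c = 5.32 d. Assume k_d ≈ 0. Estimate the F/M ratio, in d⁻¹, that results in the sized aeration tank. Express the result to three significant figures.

F/M ≈ 0.454 d⁻¹

With k_d = 0 the design equation reduces to V = Y Q (S₀−S) θ_c / X = 0.419 × 1970 × (1570 − 19.7) × 5.32 / 3590 = 1896 m³.
F/M = Q·S₀ / (V·X) = 1970 × 1570 / (1896 × 3590) = 0.4543 g BOD₅·(g VSS·d)⁻¹.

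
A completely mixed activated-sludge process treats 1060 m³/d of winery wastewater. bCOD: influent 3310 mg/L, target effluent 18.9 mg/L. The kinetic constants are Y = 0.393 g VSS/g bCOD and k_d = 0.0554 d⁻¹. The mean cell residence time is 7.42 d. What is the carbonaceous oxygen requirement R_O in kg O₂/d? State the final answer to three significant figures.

Observed yield with endogenous decay: Y_obs = Y / (1 + k_d·θ_c) = 0.393 / (1 + 0.0554 × 7.42) = 0.393 / 1.411 = 0.2785 g VSS/g bCOD.
Q·(S₀ − S) = 1060 × (3310 − 18.9) × 10⁻³ = 3489 kg/d removed.
Net sludge production P_X = 0.2785 × 3489 = 971.6 kg VSS/d.
R_O = Q·(S₀ − S) − 1.42·P_X = 3489 − 1.42 × 971.6 = 2109 kg O₂/d.

R_O ≈ 2110 kg O₂/d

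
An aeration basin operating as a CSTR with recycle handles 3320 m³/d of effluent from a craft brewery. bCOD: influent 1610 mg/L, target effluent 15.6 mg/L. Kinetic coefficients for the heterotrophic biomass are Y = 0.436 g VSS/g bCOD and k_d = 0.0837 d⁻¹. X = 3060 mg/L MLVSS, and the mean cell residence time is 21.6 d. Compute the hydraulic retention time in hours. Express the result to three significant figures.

From the SRT design equation V = Y Q (S₀−S) θ_c / [X (1 + k_d θ_c)] = 0.436 × 3320 × (1610 − 15.6) × 21.6 / [3060 × (1 + 0.0837 × 21.6)] = 4.99×10^7 / 8592 = 5802 m³.
HRT = V/Q = 5802 m³ / 3320 m³·d⁻¹ = 1.748 d × 24 = 41.94 h.

τ ≈ 41.9 h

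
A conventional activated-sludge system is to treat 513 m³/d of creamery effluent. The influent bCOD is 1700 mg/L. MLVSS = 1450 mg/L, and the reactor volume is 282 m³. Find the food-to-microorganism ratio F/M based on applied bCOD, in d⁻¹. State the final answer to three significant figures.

F/M ≈ 2.13 d⁻¹

Food-to-microorganism ratio F/M = Q S₀ / (V X) = 513 × 1700 / (282.0 × 1450) = 2.133 d⁻¹.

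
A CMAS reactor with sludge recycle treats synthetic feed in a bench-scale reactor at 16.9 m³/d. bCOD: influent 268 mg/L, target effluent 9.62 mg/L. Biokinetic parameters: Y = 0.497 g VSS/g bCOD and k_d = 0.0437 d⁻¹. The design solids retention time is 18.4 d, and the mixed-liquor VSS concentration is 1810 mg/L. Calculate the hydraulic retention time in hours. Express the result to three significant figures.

From the SRT design equation V = Y Q (S₀−S) θ_c / [X (1 + k_d θ_c)] = 0.497 × 16.9 × (268 − 9.62) × 18.4 / [1810 × (1 + 0.0437 × 18.4)] = 3.99×10^4 / 3265 = 12.23 m³.
HRT = V/Q = 12.23 m³ / 16.9 m³·d⁻¹ = 0.7236 d × 24 = 17.37 h.

τ ≈ 17.4 h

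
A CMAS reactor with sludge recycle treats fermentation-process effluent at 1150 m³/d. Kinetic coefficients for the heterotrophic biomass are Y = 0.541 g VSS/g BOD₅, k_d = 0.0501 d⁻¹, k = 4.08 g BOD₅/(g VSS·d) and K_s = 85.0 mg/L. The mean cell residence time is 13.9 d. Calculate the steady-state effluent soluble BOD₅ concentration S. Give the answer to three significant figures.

S ≈ 4.97 mg/L

Effluent substrate depends only on kinetics and SRT: S = K_s(1 + k_d θ_c) / [θ_c(Yk − k_d) − 1] = 85.0 × (1 + 0.0501 × 13.9) / [13.9 × (0.541 × 4.08 − 0.0501) − 1] = 144.2 / 28.98 = 4.975 mg/L.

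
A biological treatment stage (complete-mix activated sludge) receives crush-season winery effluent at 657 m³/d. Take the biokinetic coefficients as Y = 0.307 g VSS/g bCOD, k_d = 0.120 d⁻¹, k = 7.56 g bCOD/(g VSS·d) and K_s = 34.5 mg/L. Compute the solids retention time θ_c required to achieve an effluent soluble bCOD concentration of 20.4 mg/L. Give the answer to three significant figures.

From 1/θ_c = Y·k·S/(K_s + S) − k_d: Y·k·S/(K_s+S) = 0.307 × 7.56 × 20.4 / (34.5 + 20.4) = 0.8624 d⁻¹.
θ_c = 1/(μ − k_d) = 1/(0.8624 − 0.120) = 1/0.7424 = 1.347 d.

θ_c ≈ 1.35 d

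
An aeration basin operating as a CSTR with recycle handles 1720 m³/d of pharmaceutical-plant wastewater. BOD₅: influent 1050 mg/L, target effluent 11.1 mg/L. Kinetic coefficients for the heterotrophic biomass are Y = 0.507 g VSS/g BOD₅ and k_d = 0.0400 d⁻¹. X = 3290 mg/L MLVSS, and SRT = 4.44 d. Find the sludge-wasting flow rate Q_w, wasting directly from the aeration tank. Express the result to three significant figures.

Steady-state biomass mass balance: V·X·(1 + k_d·θ_c) = Y·Q·(S₀ − S)·θ_c, so V = 0.507 × 1720 × (1050 − 11.1) × 4.44 / [3290 × (1 + 0.0400 × 4.44)] = 4.02×10^6 / 3874 = 1038 m³.
For wasting at MLVSS concentration, Q_w = V/θ_c = 1038/4.44 = 233.8 m³/d.

Q_w ≈ 234 m³/d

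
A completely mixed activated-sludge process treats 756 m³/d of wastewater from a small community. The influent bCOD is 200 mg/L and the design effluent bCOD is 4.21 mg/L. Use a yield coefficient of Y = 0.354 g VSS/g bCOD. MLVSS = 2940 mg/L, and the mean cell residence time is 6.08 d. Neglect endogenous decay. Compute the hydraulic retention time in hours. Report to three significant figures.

With k_d = 0 the design equation reduces to V = Y Q (S₀−S) θ_c / X = 0.354 × 756 × (200 − 4.21) × 6.08 / 2940 = 108.4 m³.
τ = V/Q = 108.4/756 = 0.1433 d, or 3.440 h.

τ ≈ 3.44 h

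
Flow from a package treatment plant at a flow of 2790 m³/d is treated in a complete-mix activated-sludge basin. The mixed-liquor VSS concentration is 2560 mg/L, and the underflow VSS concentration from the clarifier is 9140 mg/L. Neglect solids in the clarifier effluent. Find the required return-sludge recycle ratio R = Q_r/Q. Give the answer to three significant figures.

R = Q_r/Q = X/(X_r − X) = 2560 / (9140 − 2560) = 0.3891.

R ≈ 0.389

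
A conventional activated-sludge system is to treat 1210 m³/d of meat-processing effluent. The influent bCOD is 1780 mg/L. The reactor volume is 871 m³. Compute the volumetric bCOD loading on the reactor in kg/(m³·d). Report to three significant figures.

L_v = Q S₀ / V = 1210 × 1780 × 10⁻³ / 871.0 = 2.473 kg/(m³·d).

L_v ≈ 2.47 kg bCOD/(m³·d)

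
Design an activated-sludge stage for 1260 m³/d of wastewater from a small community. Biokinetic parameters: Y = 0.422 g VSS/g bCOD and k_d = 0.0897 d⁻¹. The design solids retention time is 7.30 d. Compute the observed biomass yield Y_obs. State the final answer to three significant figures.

The observed yield is Y_obs = Y/(1 + k_d·θ_c) = 0.422 / (1 + 0.0897 × 7.30) = 0.422 / 1.655 = 0.2550 g VSS per g bCOD removed.

Y_obs ≈ 0.255 g VSS/g bCOD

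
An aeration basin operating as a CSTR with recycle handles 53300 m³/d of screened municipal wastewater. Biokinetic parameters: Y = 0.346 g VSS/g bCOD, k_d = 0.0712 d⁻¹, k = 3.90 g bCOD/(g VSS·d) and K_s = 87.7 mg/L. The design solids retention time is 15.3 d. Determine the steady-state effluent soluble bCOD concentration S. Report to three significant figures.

S ≈ 9.87 mg/L

For a completely mixed reactor with recycle the Lawrence–McCarty relation gives S = K_s·(1 + k_d·θ_c) / [θ_c·(Y·k − k_d) − 1] = 87.7 × (1 + 0.0712 × 15.3) / [15.3 × (0.346 × 3.90 − 0.0712) − 1] = 183.2 / 18.56 = 9.875 mg/L.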